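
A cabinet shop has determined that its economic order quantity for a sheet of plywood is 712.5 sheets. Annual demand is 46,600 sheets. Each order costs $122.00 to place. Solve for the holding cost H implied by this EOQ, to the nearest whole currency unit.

Invert the EOQ relation Q*² = 2DS/H.
From Q* = √(2DS/H): H = 2DS / Q*² = 2 × 46,600 × 122 / 712.5² = 22.3978.

H ≈ $22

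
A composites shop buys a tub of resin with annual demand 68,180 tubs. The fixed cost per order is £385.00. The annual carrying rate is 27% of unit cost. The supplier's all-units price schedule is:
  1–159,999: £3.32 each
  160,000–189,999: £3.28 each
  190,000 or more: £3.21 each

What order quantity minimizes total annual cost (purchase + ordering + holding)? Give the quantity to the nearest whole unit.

Holding cost per unit per year at price C is H = 0.27·C.
For each price level, check whether its EOQ is feasible; otherwise the best quantity at that price is the breakpoint.
EOQ at £3.32 = 7652.8 (feasible in tier 1): TC = 68,180×£3.32 + (68,180/7652.8)×385 + (7652.8/2)×0.27×£3.32 = £233,217.61.
EOQ at £3.28 = 7699.4 < 160000, so use break Q=160000: TC = 68,180×£3.28 + (68,180/160000.0)×385 + (160000.0/2)×0.27×£3.28 = £294,642.46.
EOQ at £3.21 = 7782.9 < 190000, so use break Q=190000: TC = 68,180×£3.21 + (68,180/190000.0)×385 + (190000.0/2)×0.27×£3.21 = £301,332.45.
Lowest total cost is £233,217.61 at Q = 7652.8.

Q* ≈ 7,653 tubs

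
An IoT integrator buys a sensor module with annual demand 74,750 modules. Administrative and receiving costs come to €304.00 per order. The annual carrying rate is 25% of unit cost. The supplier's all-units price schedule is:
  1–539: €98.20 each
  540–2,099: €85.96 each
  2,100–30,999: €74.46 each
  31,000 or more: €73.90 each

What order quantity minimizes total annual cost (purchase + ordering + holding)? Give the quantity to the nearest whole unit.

Holding cost per unit per year at price C is H = 0.25·C.
For each price level, check whether its EOQ is feasible; otherwise the best quantity at that price is the breakpoint.
Tier 1 (€98.20): EOQ = 1360.6 exceeds tier's upper bound 539, so this tier is dominated.
EOQ at €85.96 = 1454.3 (feasible in tier 2): TC = 74,750×€85.96 + (74,750/1454.3)×304 + (1454.3/2)×0.25×€85.96 = €6,456,761.84.
EOQ at €74.46 = 1562.5 < 2100, so use break Q=2100: TC = 74,750×€74.46 + (74,750/2100.0)×304 + (2100.0/2)×0.25×€74.46 = €5,596,251.70.
EOQ at €73.90 = 1568.4 < 31000, so use break Q=31000: TC = 74,750×€73.90 + (74,750/31000.0)×304 + (31000.0/2)×0.25×€73.90 = €5,811,120.53.
Lowest total cost is €5,596,251.70 at Q = 2100.0.

Q* ≈ 2,100 modules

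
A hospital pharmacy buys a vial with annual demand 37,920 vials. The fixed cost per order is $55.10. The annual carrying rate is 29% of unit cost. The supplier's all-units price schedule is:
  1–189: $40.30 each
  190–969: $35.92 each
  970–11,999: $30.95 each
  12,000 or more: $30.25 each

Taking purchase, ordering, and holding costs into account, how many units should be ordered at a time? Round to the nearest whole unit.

Q* ≈ 970 vials

Holding cost per unit per year at price C is H = 0.29·C.
Evaluate total cost at each tier's feasible EOQ or, if the EOQ is below the tier, at the tier's minimum quantity.
Tier 1 ($40.30): EOQ = 598.0 exceeds tier's upper bound 189, so this tier is dominated.
EOQ at $35.92 = 633.4 (feasible in tier 2): TC = 37,920×$35.92 + (37,920/633.4)×55.1 + (633.4/2)×0.29×$35.92 = $1,368,684.09.
EOQ at $30.95 = 682.3 < 970, so use break Q=970: TC = 37,920×$30.95 + (37,920/970.0)×55.1 + (970.0/2)×0.29×$30.95 = $1,180,131.13.
EOQ at $30.25 = 690.2 < 12000, so use break Q=12000: TC = 37,920×$30.25 + (37,920/12000.0)×55.1 + (12000.0/2)×0.29×$30.25 = $1,199,889.12.
Lowest total cost is $1,180,131.13 at Q = 970.0.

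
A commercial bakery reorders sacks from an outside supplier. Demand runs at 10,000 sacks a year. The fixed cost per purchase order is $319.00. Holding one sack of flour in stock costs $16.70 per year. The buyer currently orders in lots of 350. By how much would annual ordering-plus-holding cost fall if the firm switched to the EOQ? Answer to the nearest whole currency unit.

EOQ = √(2DS/H) = √(2 × 10,000 × 319 / 16.7) ≈ 618.09.
Cost at Q* = (D/Q*)S + (Q*/2)H = √(2DSH) ≈ $10,322.11.
Cost at Q = 350: (10,000/350)×319 + (350/2)×16.7 = $9,114.29 + $2,922.50 = $12,036.79.
Excess = $12,036.79 − $10,322.11 = $1,714.67.

Extra cost ≈ $1,715 per year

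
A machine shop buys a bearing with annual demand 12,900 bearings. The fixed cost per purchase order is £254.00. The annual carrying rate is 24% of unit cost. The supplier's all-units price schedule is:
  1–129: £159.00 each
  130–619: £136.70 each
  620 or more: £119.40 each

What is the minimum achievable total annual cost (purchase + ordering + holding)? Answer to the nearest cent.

Holding cost per unit per year at price C is H = 0.24·C.
Evaluate total cost at each tier's feasible EOQ or, if the EOQ is below the tier, at the tier's minimum quantity.
Tier 1 (£159.00): EOQ = 414.4 exceeds tier's upper bound 129, so this tier is dominated.
EOQ at £136.70 = 446.9 (feasible in tier 2): TC = 12,900×£136.70 + (12,900/446.9)×254 + (446.9/2)×0.24×£136.70 = £1,778,092.79.
EOQ at £119.40 = 478.2 < 620, so use break Q=620: TC = 12,900×£119.40 + (12,900/620.0)×254 + (620.0/2)×0.24×£119.40 = £1,554,428.20.
Lowest total cost among the candidates is at Q = 620.0.

TC* ≈ £1,554,428.20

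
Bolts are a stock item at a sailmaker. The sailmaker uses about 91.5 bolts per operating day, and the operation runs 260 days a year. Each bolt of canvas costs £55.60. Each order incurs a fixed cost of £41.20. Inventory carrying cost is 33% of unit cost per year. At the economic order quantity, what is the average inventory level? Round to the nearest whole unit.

Annual demand D = 91.5 × 260 = 23,790.
Holding cost H = 0.33 × £55.60 = £18.3480 per unit per year.
The optimal lot size = √(2DS/H) = √(2 × 23,790 × 41.2 / 18.348) ≈ 326.86.
Average inventory = Q*/2 ≈ 326.86 / 2 = 163.432.

Average inventory ≈ 163 bolts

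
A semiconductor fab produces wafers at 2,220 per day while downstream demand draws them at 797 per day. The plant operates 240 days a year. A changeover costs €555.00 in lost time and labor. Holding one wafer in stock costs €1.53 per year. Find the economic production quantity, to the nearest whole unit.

Q* ≈ 14,714 wafers

Annual demand D = 797 × 240 = 191,280.
Production build-up factor (1 − d/p) = 1 − 797/2,220 = 0.6410.
Q* = √(2DS / (H(1 − d/p))) = √(2 × 191,280 × 555 / (1.53 × 0.6410)).
= √(212,320,800 / 0.9807) ≈ 14713.791.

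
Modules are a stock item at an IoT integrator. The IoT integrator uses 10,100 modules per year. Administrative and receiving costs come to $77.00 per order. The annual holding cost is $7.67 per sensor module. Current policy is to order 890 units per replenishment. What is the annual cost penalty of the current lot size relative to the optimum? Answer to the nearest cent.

EOQ = √(2DS/H) = √(2 × 10,100 × 77 / 7.67) ≈ 450.32.
Cost at Q* = (D/Q*)S + (Q*/2)H = √(2DSH) ≈ $3,453.97.
Cost at Q = 890: (10,100/890)×77 + (890/2)×7.67 = $873.82 + $3,413.15 = $4,286.97.
Excess = $4,286.97 − $3,453.97 = $833.00.

Extra cost ≈ $833.00 per year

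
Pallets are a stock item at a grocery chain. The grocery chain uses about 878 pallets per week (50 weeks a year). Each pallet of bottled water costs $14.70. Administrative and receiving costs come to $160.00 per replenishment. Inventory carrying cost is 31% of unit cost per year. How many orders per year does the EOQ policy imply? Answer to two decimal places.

Annual demand D = 878 × 50 = 43,900.
Holding cost H = 0.31 × $14.70 = $4.5570 per unit per year.
The optimal lot size = √(2DS/H) = √(2 × 43,900 × 160 / 4.557) ≈ 1755.77.
Orders per year = D / Q* = 43,900 / 1755.77 ≈ 25.003.

N ≈ 25.00 orders per year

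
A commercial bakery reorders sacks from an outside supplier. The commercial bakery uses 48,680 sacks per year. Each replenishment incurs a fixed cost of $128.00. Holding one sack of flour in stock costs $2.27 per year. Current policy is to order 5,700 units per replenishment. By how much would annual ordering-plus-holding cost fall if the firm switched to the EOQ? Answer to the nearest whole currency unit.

EOQ = √(2DS/H) = √(2 × 48,680 × 128 / 2.27) ≈ 2343.05.
Cost at Q* = (D/Q*)S + (Q*/2)H = √(2DSH) ≈ $5,318.73.
Cost at Q = 5,700: (48,680/5,700)×128 + (5,700/2)×2.27 = $1,093.16 + $6,469.50 = $7,562.66.
Excess = $7,562.66 − $5,318.73 = $2,243.93.

Extra cost ≈ $2,244 per year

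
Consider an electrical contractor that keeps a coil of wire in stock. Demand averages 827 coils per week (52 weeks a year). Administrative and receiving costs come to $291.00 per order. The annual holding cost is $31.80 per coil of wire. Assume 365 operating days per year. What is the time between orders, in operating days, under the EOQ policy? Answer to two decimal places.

T ≈ 7.53 days

Annual demand D = 827 × 52 = 43,004.
Q* = √(2DS/H) = √(2 × 43,004 × 291 / 31.8) ≈ 887.16.
Cycle time = Q*/D × 365 = 887.16 / 43,004 × 365 ≈ 7.530 days.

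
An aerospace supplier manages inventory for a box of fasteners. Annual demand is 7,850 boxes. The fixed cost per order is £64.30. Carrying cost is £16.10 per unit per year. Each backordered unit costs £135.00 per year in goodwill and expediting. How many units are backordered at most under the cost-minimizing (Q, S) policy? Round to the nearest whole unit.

S* ≈ 28 boxes

With planned backorders, Q* = √(2DS/H) · √((H+B)/B).
√(2DS/H) = √(2 × 7,850 × 64.3 / 16.1) = 250.405.
√((H+B)/B) = √((16.1+135)/135) = 1.0580.
Q* ≈ 264.916.
S* = Q* · H/(H+B) = 264.916 × 16.1/151.1 ≈ 28.227.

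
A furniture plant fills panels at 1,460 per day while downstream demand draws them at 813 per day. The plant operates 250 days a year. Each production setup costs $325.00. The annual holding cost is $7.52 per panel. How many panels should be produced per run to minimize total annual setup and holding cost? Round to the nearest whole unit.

Q* ≈ 6,296 panels

Annual demand D = 813 × 250 = 203,250.
Production build-up factor (1 − d/p) = 1 − 813/1,460 = 0.4432.
Q* = √(2DS / (H(1 − d/p))) = √(2 × 203,250 × 325 / (7.52 × 0.4432)).
= √(132,112,500 / 3.3325) ≈ 6296.328.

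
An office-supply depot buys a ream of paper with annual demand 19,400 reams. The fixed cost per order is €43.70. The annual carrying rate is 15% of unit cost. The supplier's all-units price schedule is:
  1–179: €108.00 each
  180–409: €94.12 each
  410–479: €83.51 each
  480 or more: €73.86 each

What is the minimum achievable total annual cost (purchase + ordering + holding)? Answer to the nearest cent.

TC* ≈ €1,437,309.17

Holding cost per unit per year at price C is H = 0.15·C.
For each price level, check whether its EOQ is feasible; otherwise the best quantity at that price is the breakpoint.
Tier 1 (€108.00): EOQ = 323.5 exceeds tier's upper bound 179, so this tier is dominated.
EOQ at €94.12 = 346.6 (feasible in tier 2): TC = 19,400×€94.12 + (19,400/346.6)×43.7 + (346.6/2)×0.15×€94.12 = €1,830,820.64.
EOQ at €83.51 = 367.9 < 410, so use break Q=410: TC = 19,400×€83.51 + (19,400/410.0)×43.7 + (410.0/2)×0.15×€83.51 = €1,624,729.69.
EOQ at €73.86 = 391.2 < 480, so use break Q=480: TC = 19,400×€73.86 + (19,400/480.0)×43.7 + (480.0/2)×0.15×€73.86 = €1,437,309.17.
Lowest total cost among the candidates is at Q = 480.0.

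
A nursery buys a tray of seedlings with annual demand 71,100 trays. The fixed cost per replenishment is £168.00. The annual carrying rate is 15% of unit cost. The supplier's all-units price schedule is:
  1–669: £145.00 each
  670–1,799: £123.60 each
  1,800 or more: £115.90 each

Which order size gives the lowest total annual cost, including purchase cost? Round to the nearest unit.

Holding cost per unit per year at price C is H = 0.15·C.
Evaluate total cost at each tier's feasible EOQ or, if the EOQ is below the tier, at the tier's minimum quantity.
Tier 1 (£145.00): EOQ = 1048.0 exceeds tier's upper bound 669, so this tier is dominated.
EOQ at £123.60 = 1135.1 (feasible in tier 2): TC = 71,100×£123.60 + (71,100/1135.1)×168 + (1135.1/2)×0.15×£123.60 = £8,809,005.50.
EOQ at £115.90 = 1172.2 < 1800, so use break Q=1800: TC = 71,100×£115.90 + (71,100/1800.0)×168 + (1800.0/2)×0.15×£115.90 = £8,262,772.50.
Lowest total cost is £8,262,772.50 at Q = 1800.0.

Q* ≈ 1,800 trays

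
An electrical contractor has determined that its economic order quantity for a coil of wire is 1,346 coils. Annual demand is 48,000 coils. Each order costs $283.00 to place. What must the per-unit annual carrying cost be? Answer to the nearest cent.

H ≈ $15.00

Invert the EOQ relation Q*² = 2DS/H.
From Q* = √(2DS/H): H = 2DS / Q*² = 2 × 48,000 × 283 / 1,346² = 14.9957.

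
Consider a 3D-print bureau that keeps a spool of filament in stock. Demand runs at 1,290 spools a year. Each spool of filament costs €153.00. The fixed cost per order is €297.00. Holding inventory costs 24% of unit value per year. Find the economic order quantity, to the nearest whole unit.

Q* ≈ 144 spools

Holding cost H = 0.24 × €153.00 = €36.7200 per unit per year.
EOQ = √(2DS / H) = √(2 × 1,290 × 297 / 36.72).
= √(766,260 / 36.72) = √20,867.6471 ≈ 144.456.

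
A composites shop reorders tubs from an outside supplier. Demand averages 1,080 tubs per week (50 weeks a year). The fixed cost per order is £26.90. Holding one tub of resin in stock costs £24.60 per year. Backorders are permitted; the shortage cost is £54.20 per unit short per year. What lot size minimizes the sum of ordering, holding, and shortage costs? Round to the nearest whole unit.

Q* ≈ 414 tubs

Annual demand D = 1,080 × 50 = 54,000.
With planned backorders, Q* = √(2DS/H) · √((H+B)/B).
√(2DS/H) = √(2 × 54,000 × 26.9 / 24.6) = 343.653.
√((H+B)/B) = √((24.6+54.2)/54.2) = 1.2058.
Q* ≈ 414.366.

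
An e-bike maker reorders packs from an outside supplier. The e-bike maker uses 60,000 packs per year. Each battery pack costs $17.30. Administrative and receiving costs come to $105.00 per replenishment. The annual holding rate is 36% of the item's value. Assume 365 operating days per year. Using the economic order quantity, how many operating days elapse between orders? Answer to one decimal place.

T ≈ 8.7 days

Holding cost H = 0.36 × $17.30 = $6.2280 per unit per year.
The optimal lot size = √(2DS/H) = √(2 × 60,000 × 105 / 6.228) ≈ 1422.36.
Cycle time = Q*/D × 365 = 1422.36 / 60,000 × 365 ≈ 8.653 days.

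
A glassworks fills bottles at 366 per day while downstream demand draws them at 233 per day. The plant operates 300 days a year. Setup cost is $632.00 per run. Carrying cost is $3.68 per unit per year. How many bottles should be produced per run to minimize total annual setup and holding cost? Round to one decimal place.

Q* ≈ 8,128.4 bottles

Annual demand D = 233 × 300 = 69,900.
Production build-up factor (1 − d/p) = 1 − 233/366 = 0.3634.
Q* = √(2DS / (H(1 − d/p))) = √(2 × 69,900 × 632 / (3.68 × 0.3634)).
= √(88,353,600 / 1.3373) ≈ 8128.360.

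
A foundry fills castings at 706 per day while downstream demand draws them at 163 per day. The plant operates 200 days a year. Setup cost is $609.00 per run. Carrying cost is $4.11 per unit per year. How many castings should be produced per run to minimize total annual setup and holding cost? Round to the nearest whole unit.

Annual demand D = 163 × 200 = 32,600.
Production build-up factor (1 − d/p) = 1 − 163/706 = 0.7691.
Q* = √(2DS / (H(1 − d/p))) = √(2 × 32,600 × 609 / (4.11 × 0.7691)).
= √(39,706,800 / 3.1611) ≈ 3544.165.

Q* ≈ 3,544 castings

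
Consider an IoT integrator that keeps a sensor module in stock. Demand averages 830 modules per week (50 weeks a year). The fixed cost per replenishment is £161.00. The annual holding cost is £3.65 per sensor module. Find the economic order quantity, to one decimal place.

Q* ≈ 1,913.4 modules

Annual demand D = 830 × 50 = 41,500.
EOQ = √(2DS / H) = √(2 × 41,500 × 161 / 3.65).
= √(13,363,000 / 3.65) = √3,661,095.8904 ≈ 1913.399.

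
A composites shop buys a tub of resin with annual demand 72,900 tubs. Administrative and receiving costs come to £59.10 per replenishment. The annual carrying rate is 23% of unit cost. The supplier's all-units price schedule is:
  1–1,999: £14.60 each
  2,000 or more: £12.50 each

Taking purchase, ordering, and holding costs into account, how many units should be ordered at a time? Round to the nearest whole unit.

Q* ≈ 2,000 tubs

Holding cost per unit per year at price C is H = 0.23·C.
Candidates are each tier's EOQ (if it falls in that tier) and each price-break quantity.
EOQ at £14.60 = 1601.9 (feasible in tier 1): TC = 72,900×£14.60 + (72,900/1601.9)×59.1 + (1601.9/2)×0.23×£14.60 = £1,069,719.14.
EOQ at £12.50 = 1731.2 < 2000, so use break Q=2000: TC = 72,900×£12.50 + (72,900/2000.0)×59.1 + (2000.0/2)×0.23×£12.50 = £916,279.19.
Lowest total cost is £916,279.19 at Q = 2000.0.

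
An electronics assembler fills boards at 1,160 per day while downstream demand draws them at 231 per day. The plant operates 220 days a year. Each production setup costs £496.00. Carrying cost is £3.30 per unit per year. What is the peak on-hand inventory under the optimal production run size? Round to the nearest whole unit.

Annual demand D = 231 × 220 = 50,820.
Production build-up factor (1 − d/p) = 1 − 231/1,160 = 0.8009.
Q* = √(2DS / (H(1 − d/p))) = √(2 × 50,820 × 496 / (3.3 × 0.8009)).
= √(50,413,440 / 2.6428) ≈ 4367.544.
Maximum inventory = Q*(1 − d/p) = 4367.544 × 0.8009 ≈ 3497.801.

I_max ≈ 3,498 boards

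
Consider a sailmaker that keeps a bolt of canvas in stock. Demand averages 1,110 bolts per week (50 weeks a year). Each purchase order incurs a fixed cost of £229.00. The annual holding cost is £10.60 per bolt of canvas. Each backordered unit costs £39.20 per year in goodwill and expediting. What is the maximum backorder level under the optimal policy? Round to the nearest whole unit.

Annual demand D = 1,110 × 50 = 55,500.
With planned backorders, Q* = √(2DS/H) · √((H+B)/B).
√(2DS/H) = √(2 × 55,500 × 229 / 10.6) = 1548.554.
√((H+B)/B) = √((10.6+39.2)/39.2) = 1.1271.
Q* ≈ 1745.412.
S* = Q* · H/(H+B) = 1745.412 × 10.6/49.8 ≈ 371.513.

S* ≈ 372 bolts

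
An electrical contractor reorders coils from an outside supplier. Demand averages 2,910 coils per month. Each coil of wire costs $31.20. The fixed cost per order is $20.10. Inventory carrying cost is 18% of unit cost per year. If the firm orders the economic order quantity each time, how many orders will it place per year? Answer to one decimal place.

N ≈ 69.8 orders per year

Annual demand D = 2,910 × 12 = 34,920.
Holding cost H = 0.18 × $31.20 = $5.6160 per unit per year.
EOQ = √(2DS/H) = √(2 × 34,920 × 20.1 / 5.616) ≈ 499.96.
Orders per year = D / Q* = 34,920 / 499.96 ≈ 69.845.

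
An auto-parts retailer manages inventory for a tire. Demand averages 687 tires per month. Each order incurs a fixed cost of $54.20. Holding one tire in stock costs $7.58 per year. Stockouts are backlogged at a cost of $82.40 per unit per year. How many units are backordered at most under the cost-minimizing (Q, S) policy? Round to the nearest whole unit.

Annual demand D = 687 × 12 = 8,244.
With planned backorders, Q* = √(2DS/H) · √((H+B)/B).
√(2DS/H) = √(2 × 8,244 × 54.2 / 7.58) = 343.359.
√((H+B)/B) = √((7.58+82.4)/82.4) = 1.0450.
Q* ≈ 358.805.
S* = Q* · H/(H+B) = 358.805 × 7.58/89.98 ≈ 30.226.

S* ≈ 30 tires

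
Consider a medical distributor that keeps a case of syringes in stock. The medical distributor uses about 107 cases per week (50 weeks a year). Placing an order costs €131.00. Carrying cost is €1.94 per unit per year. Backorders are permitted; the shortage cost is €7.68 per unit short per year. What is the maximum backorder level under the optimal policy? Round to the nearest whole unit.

S* ≈ 192 cases

Annual demand D = 107 × 50 = 5,350.
With planned backorders, Q* = √(2DS/H) · √((H+B)/B).
√(2DS/H) = √(2 × 5,350 × 131 / 1.94) = 850.015.
√((H+B)/B) = √((1.94+7.68)/7.68) = 1.1192.
Q* ≈ 951.335.
S* = Q* · H/(H+B) = 951.335 × 1.94/9.62 ≈ 191.849.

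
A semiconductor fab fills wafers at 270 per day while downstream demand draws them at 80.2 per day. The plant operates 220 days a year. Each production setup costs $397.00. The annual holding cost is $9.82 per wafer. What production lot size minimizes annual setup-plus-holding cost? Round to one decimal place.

Q* ≈ 1,424.6 wafers

Annual demand D = 80.2 × 220 = 17,644.
Production build-up factor (1 − d/p) = 1 − 80.2/270 = 0.7030.
Q* = √(2DS / (H(1 − d/p))) = √(2 × 17,644 × 397 / (9.82 × 0.7030)).
= √(14,009,336 / 6.9031) ≈ 1424.580.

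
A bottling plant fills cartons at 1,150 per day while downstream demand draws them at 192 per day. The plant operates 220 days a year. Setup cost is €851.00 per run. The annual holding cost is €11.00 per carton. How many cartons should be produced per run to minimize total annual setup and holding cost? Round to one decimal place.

Annual demand D = 192 × 220 = 42,240.
Production build-up factor (1 − d/p) = 1 − 192/1,150 = 0.8330.
Q* = √(2DS / (H(1 − d/p))) = √(2 × 42,240 × 851 / (11 × 0.8330)).
= √(71,892,480 / 9.1635) ≈ 2800.990.

Q* ≈ 2,801.0 cartons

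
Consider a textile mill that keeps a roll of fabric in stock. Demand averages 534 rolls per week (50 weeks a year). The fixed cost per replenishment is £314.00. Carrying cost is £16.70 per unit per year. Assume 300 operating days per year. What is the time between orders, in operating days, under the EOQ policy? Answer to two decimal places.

T ≈ 11.26 days

Annual demand D = 534 × 50 = 26,700.
EOQ = √(2DS/H) = √(2 × 26,700 × 314 / 16.7) ≈ 1002.02.
Cycle time = Q*/D × 300 = 1002.02 / 26,700 × 300 ≈ 11.259 days.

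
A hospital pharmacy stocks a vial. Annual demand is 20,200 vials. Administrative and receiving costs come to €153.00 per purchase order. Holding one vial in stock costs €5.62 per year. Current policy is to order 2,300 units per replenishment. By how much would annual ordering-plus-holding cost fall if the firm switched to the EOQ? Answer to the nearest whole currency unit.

EOQ = √(2DS/H) = √(2 × 20,200 × 153 / 5.62) ≈ 1048.74.
Cost at Q* = (D/Q*)S + (Q*/2)H = √(2DSH) ≈ €5,893.92.
Cost at Q = 2,300: (20,200/2,300)×153 + (2,300/2)×5.62 = €1,343.74 + €6,463.00 = €7,806.74.
Excess = €7,806.74 − €5,893.92 = €1,912.81.

Extra cost ≈ €1,913 per year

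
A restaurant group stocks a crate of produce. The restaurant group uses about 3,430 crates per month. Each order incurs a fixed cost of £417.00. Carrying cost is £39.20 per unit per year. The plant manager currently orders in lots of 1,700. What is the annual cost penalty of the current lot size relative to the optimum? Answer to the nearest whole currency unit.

Extra cost ≈ £6,733 per year

Annual demand D = 3,430 × 12 = 41,160.
EOQ = √(2DS/H) = √(2 × 41,160 × 417 / 39.2) ≈ 935.79.
Cost at Q* = (D/Q*)S + (Q*/2)H = √(2DSH) ≈ £36,682.91.
Cost at Q = 1,700: (41,160/1,700)×417 + (1,700/2)×39.2 = £10,096.31 + £33,320.00 = £43,416.31.
Excess = £43,416.31 − £36,682.91 = £6,733.40.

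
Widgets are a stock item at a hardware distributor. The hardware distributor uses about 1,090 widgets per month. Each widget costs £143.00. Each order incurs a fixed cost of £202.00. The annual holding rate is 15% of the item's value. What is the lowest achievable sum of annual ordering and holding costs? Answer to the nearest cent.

Annual demand D = 1,090 × 12 = 13,080.
Holding cost H = 0.15 × £143.00 = £21.4500 per unit per year.
The optimal lot size = √(2DS/H) = √(2 × 13,080 × 202 / 21.45) ≈ 496.34.
At Q*, ordering cost (D/Q*)S equals holding cost (Q*/2)H, each = √(DSH/2).
Minimum total = √(2DSH) = √(2 × 13,080 × 202 × 21.45) ≈ 10646.533.

TC* ≈ £10,646.53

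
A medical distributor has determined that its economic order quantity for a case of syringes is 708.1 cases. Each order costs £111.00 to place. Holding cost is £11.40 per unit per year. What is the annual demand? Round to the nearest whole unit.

D ≈ 25,748 cases per year

Squaring Q* = √(2DS/H) gives Q*² = 2DS/H.
From Q* = √(2DS/H): D = Q*²H / (2S) = 708.1² × 11.4 / (2 × 111) = 25747.856.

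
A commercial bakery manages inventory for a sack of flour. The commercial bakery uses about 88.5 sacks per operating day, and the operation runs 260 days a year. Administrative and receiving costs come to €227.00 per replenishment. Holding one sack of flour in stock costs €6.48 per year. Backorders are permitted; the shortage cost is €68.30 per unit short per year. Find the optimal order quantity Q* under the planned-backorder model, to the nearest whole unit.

Q* ≈ 1,329 sacks

Annual demand D = 88.5 × 260 = 23,010.
With planned backorders, Q* = √(2DS/H) · √((H+B)/B).
√(2DS/H) = √(2 × 23,010 × 227 / 6.48) = 1269.693.
√((H+B)/B) = √((6.48+68.3)/68.3) = 1.0464.
Q* ≈ 1328.560.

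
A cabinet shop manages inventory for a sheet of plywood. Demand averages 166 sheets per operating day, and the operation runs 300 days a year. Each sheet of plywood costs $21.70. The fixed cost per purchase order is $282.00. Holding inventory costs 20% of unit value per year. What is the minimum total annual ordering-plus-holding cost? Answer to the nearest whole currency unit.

TC* ≈ $11,041

Annual demand D = 166 × 300 = 49,800.
Holding cost H = 0.20 × $21.70 = $4.3400 per unit per year.
Q* = √(2DS/H) = √(2 × 49,800 × 282 / 4.34) ≈ 2543.95.
At the optimum the two cost components are equal, so total cost = 2·(Q*/2)H = Q*·H.
Minimum total = √(2DSH) = √(2 × 49,800 × 282 × 4.34) ≈ 11040.763.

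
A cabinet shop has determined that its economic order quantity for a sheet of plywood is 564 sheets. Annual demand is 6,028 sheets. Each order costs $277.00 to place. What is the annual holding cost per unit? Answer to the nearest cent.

H ≈ $10.50

Squaring Q* = √(2DS/H) gives Q*² = 2DS/H.
From Q* = √(2DS/H): H = 2DS / Q*² = 2 × 6,028 × 277 / 564² = 10.4984.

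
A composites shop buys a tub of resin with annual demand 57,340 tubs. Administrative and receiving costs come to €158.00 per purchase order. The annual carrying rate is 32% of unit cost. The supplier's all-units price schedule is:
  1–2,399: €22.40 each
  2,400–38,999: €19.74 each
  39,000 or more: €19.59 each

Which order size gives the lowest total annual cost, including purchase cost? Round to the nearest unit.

Q* ≈ 2,400 tubs

Holding cost per unit per year at price C is H = 0.32·C.
Evaluate total cost at each tier's feasible EOQ or, if the EOQ is below the tier, at the tier's minimum quantity.
EOQ at €22.40 = 1589.9 (feasible in tier 1): TC = 57,340×€22.40 + (57,340/1589.9)×158 + (1589.9/2)×0.32×€22.40 = €1,295,812.50.
EOQ at €19.74 = 1693.7 < 2400, so use break Q=2400: TC = 57,340×€19.74 + (57,340/2400.0)×158 + (2400.0/2)×0.32×€19.74 = €1,143,246.64.
EOQ at €19.59 = 1700.1 < 39000, so use break Q=39000: TC = 57,340×€19.59 + (57,340/39000.0)×158 + (39000.0/2)×0.32×€19.59 = €1,245,764.50.
Lowest total cost is €1,143,246.64 at Q = 2400.0.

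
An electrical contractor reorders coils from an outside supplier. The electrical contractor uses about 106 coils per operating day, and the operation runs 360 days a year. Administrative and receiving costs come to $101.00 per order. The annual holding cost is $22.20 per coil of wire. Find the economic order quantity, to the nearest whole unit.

Annual demand D = 106 × 360 = 38,160.
EOQ = √(2DS / H) = √(2 × 38,160 × 101 / 22.2).
= √(7,708,320 / 22.2) = √347,221.6216 ≈ 589.255.

Q* ≈ 589 coils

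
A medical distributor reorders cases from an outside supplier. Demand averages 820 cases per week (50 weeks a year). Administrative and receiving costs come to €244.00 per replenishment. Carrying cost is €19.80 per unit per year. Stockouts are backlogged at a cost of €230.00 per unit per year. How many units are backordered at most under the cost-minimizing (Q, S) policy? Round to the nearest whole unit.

S* ≈ 83 cases

Annual demand D = 820 × 50 = 41,000.
With planned backorders, Q* = √(2DS/H) · √((H+B)/B).
√(2DS/H) = √(2 × 41,000 × 244 / 19.8) = 1005.239.
√((H+B)/B) = √((19.8+230)/230) = 1.0422.
Q* ≈ 1047.615.
S* = Q* · H/(H+B) = 1047.615 × 19.8/249.8 ≈ 83.038.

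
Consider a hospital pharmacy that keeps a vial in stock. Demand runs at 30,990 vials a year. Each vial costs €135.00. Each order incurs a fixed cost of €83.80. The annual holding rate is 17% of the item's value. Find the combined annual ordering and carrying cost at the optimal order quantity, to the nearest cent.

Holding cost H = 0.17 × €135.00 = €22.9500 per unit per year.
The optimal lot size = √(2DS/H) = √(2 × 30,990 × 83.8 / 22.95) ≈ 475.73.
At Q*, ordering cost (D/Q*)S equals holding cost (Q*/2)H, each = √(DSH/2).
Minimum total = √(2DSH) = √(2 × 30,990 × 83.8 × 22.95) ≈ 10917.901.

TC* ≈ €10,917.90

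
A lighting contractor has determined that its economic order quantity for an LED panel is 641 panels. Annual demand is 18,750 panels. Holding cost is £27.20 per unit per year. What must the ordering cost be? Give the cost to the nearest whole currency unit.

S ≈ £298

Squaring Q* = √(2DS/H) gives Q*² = 2DS/H.
From Q* = √(2DS/H): S = Q*²H / (2D) = 641² × 27.2 / (2 × 18,750) = 298.0257.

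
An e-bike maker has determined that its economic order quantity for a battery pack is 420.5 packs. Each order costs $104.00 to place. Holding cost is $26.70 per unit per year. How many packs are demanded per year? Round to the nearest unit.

Squaring Q* = √(2DS/H) gives Q*² = 2DS/H.
From Q* = √(2DS/H): D = Q*²H / (2S) = 420.5² × 26.7 / (2 × 104) = 22697.599.

D ≈ 22,698 packs per year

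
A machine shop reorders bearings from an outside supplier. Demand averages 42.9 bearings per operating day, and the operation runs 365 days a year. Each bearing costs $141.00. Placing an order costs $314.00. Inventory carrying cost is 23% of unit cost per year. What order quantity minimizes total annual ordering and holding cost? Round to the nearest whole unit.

Annual demand D = 42.9 × 365 = 15,658.5.
Holding cost H = 0.23 × $141.00 = $32.4300 per unit per year.
EOQ = √(2DS / H) = √(2 × 15,658.5 × 314 / 32.43).
= √(9,833,538 / 32.43) = √303,223.4968 ≈ 550.657.

Q* ≈ 551 bearings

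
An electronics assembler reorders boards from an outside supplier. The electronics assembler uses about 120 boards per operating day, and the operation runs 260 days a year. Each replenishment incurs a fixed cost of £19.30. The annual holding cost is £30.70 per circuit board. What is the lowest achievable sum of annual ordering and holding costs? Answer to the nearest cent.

TC* ≈ £6,080.51

Annual demand D = 120 × 260 = 31,200.
Q* = √(2DS/H) = √(2 × 31,200 × 19.3 / 30.7) ≈ 198.06.
At the optimum the two cost components are equal, so total cost = 2·(Q*/2)H = Q*·H.
Minimum total = √(2DSH) = √(2 × 31,200 × 19.3 × 30.7) ≈ 6080.512.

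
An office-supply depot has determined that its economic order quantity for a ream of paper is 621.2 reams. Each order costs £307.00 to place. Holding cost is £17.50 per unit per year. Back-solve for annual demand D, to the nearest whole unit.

D ≈ 10,998 reams per year

Invert the EOQ relation Q*² = 2DS/H.
From Q* = √(2DS/H): D = Q*²H / (2S) = 621.2² × 17.5 / (2 × 307) = 10998.478.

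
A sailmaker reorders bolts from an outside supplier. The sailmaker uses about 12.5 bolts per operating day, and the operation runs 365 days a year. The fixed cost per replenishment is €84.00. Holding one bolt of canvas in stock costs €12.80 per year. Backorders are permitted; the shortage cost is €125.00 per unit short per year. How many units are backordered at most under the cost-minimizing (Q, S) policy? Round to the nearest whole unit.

Annual demand D = 12.5 × 365 = 4,562.5.
With planned backorders, Q* = √(2DS/H) · √((H+B)/B).
√(2DS/H) = √(2 × 4,562.5 × 84 / 12.8) = 244.710.
√((H+B)/B) = √((12.8+125)/125) = 1.0500.
Q* ≈ 256.933.
S* = Q* · H/(H+B) = 256.933 × 12.8/137.8 ≈ 23.866.

S* ≈ 24 bolts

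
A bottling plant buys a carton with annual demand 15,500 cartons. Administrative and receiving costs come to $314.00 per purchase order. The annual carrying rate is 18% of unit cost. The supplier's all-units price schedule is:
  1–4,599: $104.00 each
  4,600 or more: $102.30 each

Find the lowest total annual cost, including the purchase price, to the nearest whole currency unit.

Holding cost per unit per year at price C is H = 0.18·C.
Candidates are each tier's EOQ (if it falls in that tier) and each price-break quantity.
EOQ at $104.00 = 721.1 (feasible in tier 1): TC = 15,500×$104.00 + (15,500/721.1)×314 + (721.1/2)×0.18×$104.00 = $1,625,498.91.
EOQ at $102.30 = 727.1 < 4600, so use break Q=4600: TC = 15,500×$102.30 + (15,500/4600.0)×314 + (4600.0/2)×0.18×$102.30 = $1,629,060.24.
Lowest total cost among the candidates is at Q = 721.1.

TC* ≈ $1,625,499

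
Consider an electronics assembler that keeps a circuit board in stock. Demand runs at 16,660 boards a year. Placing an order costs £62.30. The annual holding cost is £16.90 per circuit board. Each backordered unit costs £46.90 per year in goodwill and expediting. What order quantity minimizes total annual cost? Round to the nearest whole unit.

Q* ≈ 409 boards

With planned backorders, Q* = √(2DS/H) · √((H+B)/B).
√(2DS/H) = √(2 × 16,660 × 62.3 / 16.9) = 350.472.
√((H+B)/B) = √((16.9+46.9)/46.9) = 1.1663.
Q* ≈ 408.768.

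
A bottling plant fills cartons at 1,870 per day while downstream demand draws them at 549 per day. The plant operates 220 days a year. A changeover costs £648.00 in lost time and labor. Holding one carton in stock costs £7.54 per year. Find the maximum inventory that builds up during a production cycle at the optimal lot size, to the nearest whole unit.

I_max ≈ 3,830 cartons

Annual demand D = 549 × 220 = 120,780.
Production build-up factor (1 − d/p) = 1 − 549/1,870 = 0.7064.
Q* = √(2DS / (H(1 − d/p))) = √(2 × 120,780 × 648 / (7.54 × 0.7064)).
= √(156,530,880 / 5.3264) ≈ 5421.054.
Maximum inventory = Q*(1 − d/p) = 5421.054 × 0.7064 ≈ 3829.525.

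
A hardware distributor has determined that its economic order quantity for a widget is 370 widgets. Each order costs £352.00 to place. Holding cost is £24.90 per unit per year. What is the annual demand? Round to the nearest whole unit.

Invert the EOQ relation Q*² = 2DS/H.
From Q* = √(2DS/H): D = Q*²H / (2S) = 370² × 24.9 / (2 × 352) = 4842.060.

D ≈ 4,842 widgets per year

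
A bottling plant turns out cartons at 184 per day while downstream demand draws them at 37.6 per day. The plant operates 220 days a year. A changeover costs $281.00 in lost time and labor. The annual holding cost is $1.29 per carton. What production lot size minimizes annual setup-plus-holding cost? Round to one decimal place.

Annual demand D = 37.6 × 220 = 8,272.
Production build-up factor (1 − d/p) = 1 − 37.6/184 = 0.7957.
Q* = √(2DS / (H(1 − d/p))) = √(2 × 8,272 × 281 / (1.29 × 0.7957)).
= √(4,648,864 / 1.0264) ≈ 2128.222.

Q* ≈ 2,128.2 cartons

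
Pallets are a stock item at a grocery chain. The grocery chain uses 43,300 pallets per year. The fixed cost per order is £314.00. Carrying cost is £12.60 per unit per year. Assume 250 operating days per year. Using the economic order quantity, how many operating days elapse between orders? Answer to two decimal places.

Q* = √(2DS/H) = √(2 × 43,300 × 314 / 12.6) ≈ 1469.06.
Cycle time = Q*/D × 250 = 1469.06 / 43,300 × 250 ≈ 8.482 days.

T ≈ 8.48 days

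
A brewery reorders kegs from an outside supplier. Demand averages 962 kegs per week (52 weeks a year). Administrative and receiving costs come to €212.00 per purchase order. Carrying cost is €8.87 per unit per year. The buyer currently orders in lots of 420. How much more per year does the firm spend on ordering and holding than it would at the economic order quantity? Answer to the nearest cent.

Annual demand D = 962 × 52 = 50,024.
EOQ = √(2DS/H) = √(2 × 50,024 × 212 / 8.87) ≈ 1546.36.
Cost at Q* = (D/Q*)S + (Q*/2)H = √(2DSH) ≈ €13,716.20.
Cost at Q = 420: (50,024/420)×212 + (420/2)×8.87 = €25,250.21 + €1,862.70 = €27,112.91.
Excess = €27,112.91 − €13,716.20 = €13,396.71.

Extra cost ≈ €13,396.71 per year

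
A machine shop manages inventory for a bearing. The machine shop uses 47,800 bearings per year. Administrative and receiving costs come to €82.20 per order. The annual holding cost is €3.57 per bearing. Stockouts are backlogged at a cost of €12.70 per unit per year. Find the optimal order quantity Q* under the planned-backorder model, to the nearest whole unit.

Q* ≈ 1,679 bearings

With planned backorders, Q* = √(2DS/H) · √((H+B)/B).
√(2DS/H) = √(2 × 47,800 × 82.2 / 3.57) = 1483.648.
√((H+B)/B) = √((3.57+12.7)/12.7) = 1.1319.
Q* ≈ 1679.278.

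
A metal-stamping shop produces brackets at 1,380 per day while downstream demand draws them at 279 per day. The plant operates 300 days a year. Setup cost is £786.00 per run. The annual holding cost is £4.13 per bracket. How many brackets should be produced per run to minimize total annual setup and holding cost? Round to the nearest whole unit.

Annual demand D = 279 × 300 = 83,700.
Production build-up factor (1 − d/p) = 1 − 279/1,380 = 0.7978.
Q* = √(2DS / (H(1 − d/p))) = √(2 × 83,700 × 786 / (4.13 × 0.7978)).
= √(131,576,400 / 3.295) ≈ 6319.167.

Q* ≈ 6,319 brackets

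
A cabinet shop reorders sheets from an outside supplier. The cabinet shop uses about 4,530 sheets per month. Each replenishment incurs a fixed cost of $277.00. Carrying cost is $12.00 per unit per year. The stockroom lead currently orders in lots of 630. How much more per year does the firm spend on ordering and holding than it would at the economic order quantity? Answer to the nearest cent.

Extra cost ≈ $8,671.01 per year

Annual demand D = 4,530 × 12 = 54,360.
EOQ = √(2DS/H) = √(2 × 54,360 × 277 / 12) ≈ 1584.18.
Cost at Q* = (D/Q*)S + (Q*/2)H = √(2DSH) ≈ $19,010.14.
Cost at Q = 630: (54,360/630)×277 + (630/2)×12 = $23,901.14 + $3,780.00 = $27,681.14.
Excess = $27,681.14 − $19,010.14 = $8,671.01.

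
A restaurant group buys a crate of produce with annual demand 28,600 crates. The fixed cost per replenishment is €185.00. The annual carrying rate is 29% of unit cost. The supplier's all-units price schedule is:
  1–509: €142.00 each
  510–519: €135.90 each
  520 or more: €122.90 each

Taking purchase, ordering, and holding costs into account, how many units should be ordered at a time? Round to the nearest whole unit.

Holding cost per unit per year at price C is H = 0.29·C.
For each price level, check whether its EOQ is feasible; otherwise the best quantity at that price is the breakpoint.
EOQ at €142.00 = 506.9 (feasible in tier 1): TC = 28,600×€142.00 + (28,600/506.9)×185 + (506.9/2)×0.29×€142.00 = €4,082,075.03.
EOQ at €135.90 = 518.2 (feasible in tier 2): TC = 28,600×€135.90 + (28,600/518.2)×185 + (518.2/2)×0.29×€135.90 = €3,907,161.73.
EOQ at €122.90 = 544.9 (feasible in tier 3): TC = 28,600×€122.90 + (28,600/544.9)×185 + (544.9/2)×0.29×€122.90 = €3,534,360.43.
Lowest total cost is €3,534,360.43 at Q = 544.9.

Q* ≈ 545 crates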